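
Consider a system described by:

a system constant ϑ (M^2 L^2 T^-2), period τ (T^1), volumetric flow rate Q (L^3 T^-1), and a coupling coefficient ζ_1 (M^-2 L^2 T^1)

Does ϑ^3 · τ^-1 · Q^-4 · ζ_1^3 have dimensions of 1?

yes

Sum the exponent of each base dimension across the product:
  M: 3·[ϑ]_M − [τ]_M − 4·[Q]_M + 3·[ζ_1]_M = 3·(2) − (0) − 4·(0) + 3·(-2) = 0
  L: 3·[ϑ]_L − [τ]_L − 4·[Q]_L + 3·[ζ_1]_L = 3·(2) − (0) − 4·(3) + 3·(2) = 0
  T: 3·[ϑ]_T − [τ]_T − 4·[Q]_T + 3·[ζ_1]_T = 3·(-2) − (1) − 4·(-1) + 3·(1) = 0
All base exponents vanish — dimensionless.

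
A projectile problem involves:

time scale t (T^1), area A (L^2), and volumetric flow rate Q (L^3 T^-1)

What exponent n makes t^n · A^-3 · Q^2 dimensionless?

2

Balance the T exponent: (1)·n from t, plus −3·(0) + 2·(-1) = -2 from the rest, must sum to zero.
n − 2 = 0, so n = 2.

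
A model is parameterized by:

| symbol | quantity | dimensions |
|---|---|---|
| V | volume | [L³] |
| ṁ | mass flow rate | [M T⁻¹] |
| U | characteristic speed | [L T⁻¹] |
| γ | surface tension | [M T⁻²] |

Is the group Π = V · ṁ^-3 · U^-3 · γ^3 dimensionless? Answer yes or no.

yes

Sum the exponent of each base dimension across the product:
  M: [V]_M − 3·[ṁ]_M − 3·[U]_M + 3·[γ]_M = (0) − 3·(1) − 3·(0) + 3·(1) = 0
  L: [V]_L − 3·[ṁ]_L − 3·[U]_L + 3·[γ]_L = (3) − 3·(0) − 3·(1) + 3·(0) = 0
  T: [V]_T − 3·[ṁ]_T − 3·[U]_T + 3·[γ]_T = (0) − 3·(-1) − 3·(-1) + 3·(-2) = 0
All base exponents vanish — dimensionless.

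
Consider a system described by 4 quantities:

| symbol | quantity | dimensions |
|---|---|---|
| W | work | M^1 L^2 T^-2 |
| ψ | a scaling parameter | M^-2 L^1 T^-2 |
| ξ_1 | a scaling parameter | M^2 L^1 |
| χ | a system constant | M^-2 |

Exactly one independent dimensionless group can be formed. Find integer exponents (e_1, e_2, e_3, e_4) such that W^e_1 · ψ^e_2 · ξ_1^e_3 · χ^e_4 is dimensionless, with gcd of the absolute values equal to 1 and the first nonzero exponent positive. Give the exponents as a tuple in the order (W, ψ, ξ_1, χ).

(2, -2, -2, 1)

M: e_1·(1) + e_2·(-2) + e_3·(2) + e_4·(-2) = 0
L: e_1·(2) + e_2·(1) + e_3·(1) + e_4·(0) = 0
T: e_1·(-2) + e_2·(-2) + e_3·(0) + e_4·(0) = 0
Solving this homogeneous linear system for the smallest-integer solution (first nonzero entry positive) gives (2, -2, -2, 1).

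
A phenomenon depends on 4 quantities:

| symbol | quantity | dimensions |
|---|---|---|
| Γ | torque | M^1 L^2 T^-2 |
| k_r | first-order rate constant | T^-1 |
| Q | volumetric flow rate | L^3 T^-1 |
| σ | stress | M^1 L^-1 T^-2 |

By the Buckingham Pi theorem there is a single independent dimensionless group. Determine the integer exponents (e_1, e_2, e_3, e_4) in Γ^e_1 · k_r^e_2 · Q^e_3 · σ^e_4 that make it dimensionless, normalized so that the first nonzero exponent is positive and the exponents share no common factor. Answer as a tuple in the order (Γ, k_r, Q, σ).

(1, 1, -1, -1)

M: e_1·(1) + e_2·(0) + e_3·(0) + e_4·(1) = 0
L: e_1·(2) + e_2·(0) + e_3·(3) + e_4·(-1) = 0
T: e_1·(-2) + e_2·(-1) + e_3·(-1) + e_4·(-2) = 0
Solving this homogeneous linear system for the smallest-integer solution (first nonzero entry positive) gives (1, 1, -1, -1).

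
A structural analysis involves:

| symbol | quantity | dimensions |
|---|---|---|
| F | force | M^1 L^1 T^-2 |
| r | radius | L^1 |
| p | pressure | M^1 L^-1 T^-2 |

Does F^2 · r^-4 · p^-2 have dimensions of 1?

yes

Sum the exponent of each base dimension across the product:
  M: 2·[F]_M − 4·[r]_M − 2·[p]_M = 2·(1) − 4·(0) − 2·(1) = 0
  L: 2·[F]_L − 4·[r]_L − 2·[p]_L = 2·(1) − 4·(1) − 2·(-1) = 0
  T: 2·[F]_T − 4·[r]_T − 2·[p]_T = 2·(-2) − 4·(0) − 2·(-2) = 0
All base exponents vanish — dimensionless.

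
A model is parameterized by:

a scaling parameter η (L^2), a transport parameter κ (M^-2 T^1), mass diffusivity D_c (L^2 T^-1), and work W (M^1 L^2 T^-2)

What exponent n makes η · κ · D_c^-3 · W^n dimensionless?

Balance the M exponent: (1)·n from W, plus (0) + (-2) − 3·(0) = -2 from the rest, must sum to zero.
n − 2 = 0, so n = 2.

2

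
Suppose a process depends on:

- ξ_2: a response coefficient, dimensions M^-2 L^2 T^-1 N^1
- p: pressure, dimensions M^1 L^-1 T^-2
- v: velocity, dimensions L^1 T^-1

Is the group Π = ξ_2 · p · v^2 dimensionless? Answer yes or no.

no

Sum the exponent of each base dimension across the product:
  M: [ξ_2]_M + [p]_M + 2·[v]_M = (-2) + (1) + 2·(0) = -1
  L: [ξ_2]_L + [p]_L + 2·[v]_L = (2) + (-1) + 2·(1) = 3
  T: [ξ_2]_T + [p]_T + 2·[v]_T = (-1) + (-2) + 2·(-1) = -5
  N: [ξ_2]_N + [p]_N + 2·[v]_N = (1) + (0) + 2·(0) = 1
Net dimensions [M⁻¹ L³ T⁻⁵ N] ≠ [1] — not dimensionless.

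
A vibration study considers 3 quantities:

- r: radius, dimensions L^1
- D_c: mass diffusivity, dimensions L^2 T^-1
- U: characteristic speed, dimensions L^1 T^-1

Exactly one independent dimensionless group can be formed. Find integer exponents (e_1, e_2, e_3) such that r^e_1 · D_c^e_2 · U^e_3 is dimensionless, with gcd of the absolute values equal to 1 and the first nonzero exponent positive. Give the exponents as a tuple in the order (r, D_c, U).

(1, -1, 1)

L: e_1·(1) + e_2·(2) + e_3·(1) = 0
T: e_1·(0) + e_2·(-1) + e_3·(-1) = 0
Solving this homogeneous linear system for the smallest-integer solution (first nonzero entry positive) gives (1, -1, 1).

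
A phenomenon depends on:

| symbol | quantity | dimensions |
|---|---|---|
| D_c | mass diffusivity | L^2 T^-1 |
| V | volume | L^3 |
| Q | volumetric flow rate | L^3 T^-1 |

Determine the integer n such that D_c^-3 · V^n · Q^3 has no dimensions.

Balance the L exponent: (3)·n from V, plus −3·(2) + 3·(3) = 3 from the rest, must sum to zero.
3n + 3 = 0, so n = -1.

-1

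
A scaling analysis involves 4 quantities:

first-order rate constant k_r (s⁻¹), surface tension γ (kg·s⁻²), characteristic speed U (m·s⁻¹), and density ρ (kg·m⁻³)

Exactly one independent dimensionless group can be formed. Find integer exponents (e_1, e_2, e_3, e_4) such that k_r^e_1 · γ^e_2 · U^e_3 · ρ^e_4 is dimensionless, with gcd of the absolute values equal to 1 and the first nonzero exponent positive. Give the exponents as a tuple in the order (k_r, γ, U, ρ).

M: e_1·(0) + e_2·(1) + e_3·(0) + e_4·(1) = 0
L: e_1·(0) + e_2·(0) + e_3·(1) + e_4·(-3) = 0
T: e_1·(-1) + e_2·(-2) + e_3·(-1) + e_4·(0) = 0
Solving this homogeneous linear system for the smallest-integer solution (first nonzero entry positive) gives (1, 1, -3, -1).

(1, 1, -3, -1)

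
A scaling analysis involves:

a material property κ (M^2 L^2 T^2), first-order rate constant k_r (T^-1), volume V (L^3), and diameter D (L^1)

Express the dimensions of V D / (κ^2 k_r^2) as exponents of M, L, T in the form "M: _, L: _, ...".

Collect each base-dimension exponent across the product:
  M: −2·(2) − 2·(0) + (0) + (0) = -4
  L: −2·(2) − 2·(0) + (3) + (1) = 0
  T: −2·(2) − 2·(-1) + (0) + (0) = -2
So the dimensions are [M⁻⁴ T⁻²].

M: -4, L: 0, T: -2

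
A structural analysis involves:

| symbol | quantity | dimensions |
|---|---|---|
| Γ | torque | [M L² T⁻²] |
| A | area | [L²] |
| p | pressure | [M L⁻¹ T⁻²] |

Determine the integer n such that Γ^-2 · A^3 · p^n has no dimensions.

Balance the M exponent: (1)·n from p, plus −2·(1) + 3·(0) = -2 from the rest, must sum to zero.
n − 2 = 0, so n = 2.

2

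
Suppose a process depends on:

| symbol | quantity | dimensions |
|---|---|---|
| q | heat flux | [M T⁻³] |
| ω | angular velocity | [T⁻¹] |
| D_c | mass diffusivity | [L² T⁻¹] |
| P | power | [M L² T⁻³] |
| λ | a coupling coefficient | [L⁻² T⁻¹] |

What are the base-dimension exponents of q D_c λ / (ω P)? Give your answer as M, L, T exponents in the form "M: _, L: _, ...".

Collect each base-dimension exponent across the product:
  M: (1) − (0) + (0) − (1) + (0) = 0
  L: (0) − (0) + (2) − (2) + (-2) = -2
  T: (-3) − (-1) + (-1) − (-3) + (-1) = -1
So the dimensions are [L⁻² T⁻¹].

M: 0, L: -2, T: -1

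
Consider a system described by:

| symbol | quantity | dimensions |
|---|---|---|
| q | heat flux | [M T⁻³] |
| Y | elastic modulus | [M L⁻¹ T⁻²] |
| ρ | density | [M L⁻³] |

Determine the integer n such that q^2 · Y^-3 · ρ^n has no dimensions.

1

Balance the M exponent: (1)·n from ρ, plus 2·(1) − 3·(1) = -1 from the rest, must sum to zero.
n − 1 = 0, so n = 1.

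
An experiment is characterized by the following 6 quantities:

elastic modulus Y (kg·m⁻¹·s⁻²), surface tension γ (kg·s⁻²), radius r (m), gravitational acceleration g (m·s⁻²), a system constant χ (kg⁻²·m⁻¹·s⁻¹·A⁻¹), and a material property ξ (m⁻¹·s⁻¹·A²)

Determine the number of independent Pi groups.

There are 6 variables and 4 base dimensions (M, L, T, I).
The dimension matrix has rank 4.
Independent dimensionless groups: 6 − 4 = 2.

2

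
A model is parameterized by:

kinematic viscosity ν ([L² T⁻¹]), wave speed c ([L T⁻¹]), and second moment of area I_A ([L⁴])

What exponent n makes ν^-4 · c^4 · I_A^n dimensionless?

1

Balance the L exponent: (4)·n from I_A, plus −4·(2) + 4·(1) = -4 from the rest, must sum to zero.
4n − 4 = 0, so n = 1.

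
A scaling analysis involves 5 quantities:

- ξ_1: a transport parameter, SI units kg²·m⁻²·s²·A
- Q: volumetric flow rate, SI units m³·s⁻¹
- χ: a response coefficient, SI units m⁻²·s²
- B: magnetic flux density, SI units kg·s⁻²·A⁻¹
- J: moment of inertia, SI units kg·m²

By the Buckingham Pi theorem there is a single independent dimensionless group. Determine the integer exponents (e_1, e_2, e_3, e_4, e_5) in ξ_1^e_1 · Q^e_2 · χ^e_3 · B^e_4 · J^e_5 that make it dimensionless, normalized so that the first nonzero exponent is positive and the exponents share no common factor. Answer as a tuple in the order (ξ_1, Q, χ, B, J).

M: e_1·(2) + e_2·(0) + e_3·(0) + e_4·(1) + e_5·(1) = 0
L: e_1·(-2) + e_2·(3) + e_3·(-2) + e_4·(0) + e_5·(2) = 0
T: e_1·(2) + e_2·(-1) + e_3·(2) + e_4·(-2) + e_5·(0) = 0
I: e_1·(1) + e_2·(0) + e_3·(0) + e_4·(-1) + e_5·(0) = 0
Solving this homogeneous linear system for the smallest-integer solution (first nonzero entry positive) gives (1, 4, 2, 1, -3).

(1, 4, 2, 1, -3)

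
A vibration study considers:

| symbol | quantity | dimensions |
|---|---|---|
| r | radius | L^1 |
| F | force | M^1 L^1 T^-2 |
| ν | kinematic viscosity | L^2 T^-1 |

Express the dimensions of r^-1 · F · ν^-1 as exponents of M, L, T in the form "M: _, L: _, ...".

M: 1, L: -2, T: -1

Collect each base-dimension exponent across the product:
  M: −(0) + (1) − (0) = 1
  L: −(1) + (1) − (2) = -2
  T: −(0) + (-2) − (-1) = -1
So the dimensions are [M L⁻² T⁻¹].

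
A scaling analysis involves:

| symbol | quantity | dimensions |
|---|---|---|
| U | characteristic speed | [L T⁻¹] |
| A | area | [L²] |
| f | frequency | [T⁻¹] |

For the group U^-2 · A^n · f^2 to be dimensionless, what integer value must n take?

Balance the L exponent: (2)·n from A, plus −2·(1) + 2·(0) = -2 from the rest, must sum to zero.
2n − 2 = 0, so n = 1.

1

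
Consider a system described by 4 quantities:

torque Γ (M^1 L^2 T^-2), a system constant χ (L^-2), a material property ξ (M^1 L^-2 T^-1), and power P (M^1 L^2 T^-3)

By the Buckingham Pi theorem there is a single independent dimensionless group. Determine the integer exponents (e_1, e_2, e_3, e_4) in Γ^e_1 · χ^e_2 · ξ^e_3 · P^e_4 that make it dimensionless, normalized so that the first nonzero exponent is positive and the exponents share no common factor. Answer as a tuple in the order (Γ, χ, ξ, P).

(2, 2, -1, -1)

M: e_1·(1) + e_2·(0) + e_3·(1) + e_4·(1) = 0
L: e_1·(2) + e_2·(-2) + e_3·(-2) + e_4·(2) = 0
T: e_1·(-2) + e_2·(0) + e_3·(-1) + e_4·(-3) = 0
Solving this homogeneous linear system for the smallest-integer solution (first nonzero entry positive) gives (2, 2, -1, -1).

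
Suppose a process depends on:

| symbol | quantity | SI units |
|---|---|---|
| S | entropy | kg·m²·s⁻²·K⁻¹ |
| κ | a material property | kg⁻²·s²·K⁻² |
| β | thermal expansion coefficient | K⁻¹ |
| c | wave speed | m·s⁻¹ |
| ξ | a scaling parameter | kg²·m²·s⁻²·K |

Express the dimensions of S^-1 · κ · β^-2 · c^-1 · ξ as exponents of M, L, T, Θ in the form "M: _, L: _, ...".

M: -1, L: -1, T: 3, Θ: 2

Collect each base-dimension exponent across the product:
  M: −(1) + (-2) − 2·(0) − (0) + (2) = -1
  L: −(2) + (0) − 2·(0) − (1) + (2) = -1
  T: −(-2) + (2) − 2·(0) − (-1) + (-2) = 3
  Θ: −(-1) + (-2) − 2·(-1) − (0) + (1) = 2
So the dimensions are [M⁻¹ L⁻¹ T³ Θ²].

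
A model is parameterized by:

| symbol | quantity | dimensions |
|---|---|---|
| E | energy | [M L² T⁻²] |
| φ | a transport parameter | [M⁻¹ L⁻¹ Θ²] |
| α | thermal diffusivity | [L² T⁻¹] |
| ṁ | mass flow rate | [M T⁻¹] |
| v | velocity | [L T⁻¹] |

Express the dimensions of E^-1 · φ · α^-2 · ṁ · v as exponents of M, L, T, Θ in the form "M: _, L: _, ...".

M: -1, L: -6, T: 2, Θ: 2

Collect each base-dimension exponent across the product:
  M: −(1) + (-1) − 2·(0) + (1) + (0) = -1
  L: −(2) + (-1) − 2·(2) + (0) + (1) = -6
  T: −(-2) + (0) − 2·(-1) + (-1) + (-1) = 2
  Θ: −(0) + (2) − 2·(0) + (0) + (0) = 2
So the dimensions are [M⁻¹ L⁻⁶ T² Θ²].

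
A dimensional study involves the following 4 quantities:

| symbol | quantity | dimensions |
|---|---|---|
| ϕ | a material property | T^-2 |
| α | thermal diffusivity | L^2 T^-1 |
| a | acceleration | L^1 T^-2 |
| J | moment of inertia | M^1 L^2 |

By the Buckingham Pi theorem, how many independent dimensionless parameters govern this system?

There are 4 variables and 3 base dimensions (M, L, T).
The dimension matrix has rank 3.
Independent dimensionless groups: 4 − 3 = 1.

1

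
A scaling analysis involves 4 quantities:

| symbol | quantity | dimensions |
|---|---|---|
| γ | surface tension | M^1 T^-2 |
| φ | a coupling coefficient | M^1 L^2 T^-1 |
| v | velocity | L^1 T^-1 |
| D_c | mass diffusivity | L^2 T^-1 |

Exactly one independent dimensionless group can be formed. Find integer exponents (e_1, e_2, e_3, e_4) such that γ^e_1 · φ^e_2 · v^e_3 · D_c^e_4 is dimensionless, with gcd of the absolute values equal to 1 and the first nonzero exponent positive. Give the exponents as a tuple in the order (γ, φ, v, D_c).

(1, -1, -4, 3)

M: e_1·(1) + e_2·(1) + e_3·(0) + e_4·(0) = 0
L: e_1·(0) + e_2·(2) + e_3·(1) + e_4·(2) = 0
T: e_1·(-2) + e_2·(-1) + e_3·(-1) + e_4·(-1) = 0
Solving this homogeneous linear system for the smallest-integer solution (first nonzero entry positive) gives (1, -1, -4, 3).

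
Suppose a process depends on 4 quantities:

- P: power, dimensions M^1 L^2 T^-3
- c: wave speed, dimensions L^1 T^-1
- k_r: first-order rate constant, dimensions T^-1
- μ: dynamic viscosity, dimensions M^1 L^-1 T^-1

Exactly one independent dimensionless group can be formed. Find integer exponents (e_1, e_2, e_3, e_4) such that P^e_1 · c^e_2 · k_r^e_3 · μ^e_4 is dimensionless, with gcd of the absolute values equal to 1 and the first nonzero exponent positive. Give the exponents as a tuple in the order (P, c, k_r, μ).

M: e_1·(1) + e_2·(0) + e_3·(0) + e_4·(1) = 0
L: e_1·(2) + e_2·(1) + e_3·(0) + e_4·(-1) = 0
T: e_1·(-3) + e_2·(-1) + e_3·(-1) + e_4·(-1) = 0
Solving this homogeneous linear system for the smallest-integer solution (first nonzero entry positive) gives (1, -3, 1, -1).

(1, -3, 1, -1)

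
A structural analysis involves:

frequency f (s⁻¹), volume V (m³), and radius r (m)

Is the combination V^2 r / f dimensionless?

no

Sum the exponent of each base dimension across the product:
  L: −[f]_L + 2·[V]_L + [r]_L = −(0) + 2·(3) + (1) = 7
  T: −[f]_T + 2·[V]_T + [r]_T = −(-1) + 2·(0) + (0) = 1
Net dimensions [L⁷ T] ≠ [1] — not dimensionless.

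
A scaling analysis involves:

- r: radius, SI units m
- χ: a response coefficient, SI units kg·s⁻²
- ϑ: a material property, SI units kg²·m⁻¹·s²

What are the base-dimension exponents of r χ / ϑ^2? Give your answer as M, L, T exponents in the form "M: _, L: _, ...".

M: -3, L: 3, T: -6

Collect each base-dimension exponent across the product:
  M: (0) + (1) − 2·(2) = -3
  L: (1) + (0) − 2·(-1) = 3
  T: (0) + (-2) − 2·(2) = -6
So the dimensions are [M⁻³ L³ T⁻⁶].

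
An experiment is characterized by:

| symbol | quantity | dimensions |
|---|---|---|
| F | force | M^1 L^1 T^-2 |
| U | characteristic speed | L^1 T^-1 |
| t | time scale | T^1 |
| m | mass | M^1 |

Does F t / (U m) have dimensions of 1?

yes

Sum the exponent of each base dimension across the product:
  M: [F]_M − [U]_M + [t]_M − [m]_M = (1) − (0) + (0) − (1) = 0
  L: [F]_L − [U]_L + [t]_L − [m]_L = (1) − (1) + (0) − (0) = 0
  T: [F]_T − [U]_T + [t]_T − [m]_T = (-2) − (-1) + (1) − (0) = 0
  Θ: [F]_Θ − [U]_Θ + [t]_Θ − [m]_Θ = (0) − (0) + (0) − (0) = 0
All base exponents vanish — dimensionless.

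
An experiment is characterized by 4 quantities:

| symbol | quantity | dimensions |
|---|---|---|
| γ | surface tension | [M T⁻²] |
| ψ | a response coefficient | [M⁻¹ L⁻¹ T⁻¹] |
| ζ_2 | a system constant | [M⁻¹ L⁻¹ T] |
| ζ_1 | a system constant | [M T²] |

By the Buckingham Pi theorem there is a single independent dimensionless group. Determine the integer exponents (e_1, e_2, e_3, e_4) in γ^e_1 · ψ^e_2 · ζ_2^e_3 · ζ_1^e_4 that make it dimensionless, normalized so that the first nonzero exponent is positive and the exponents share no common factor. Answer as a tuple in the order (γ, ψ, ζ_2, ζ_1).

M: e_1·(1) + e_2·(-1) + e_3·(-1) + e_4·(1) = 0
L: e_1·(0) + e_2·(-1) + e_3·(-1) + e_4·(0) = 0
T: e_1·(-2) + e_2·(-1) + e_3·(1) + e_4·(2) = 0
Solving this homogeneous linear system for the smallest-integer solution (first nonzero entry positive) gives (1, -2, 2, -1).

(1, -2, 2, -1)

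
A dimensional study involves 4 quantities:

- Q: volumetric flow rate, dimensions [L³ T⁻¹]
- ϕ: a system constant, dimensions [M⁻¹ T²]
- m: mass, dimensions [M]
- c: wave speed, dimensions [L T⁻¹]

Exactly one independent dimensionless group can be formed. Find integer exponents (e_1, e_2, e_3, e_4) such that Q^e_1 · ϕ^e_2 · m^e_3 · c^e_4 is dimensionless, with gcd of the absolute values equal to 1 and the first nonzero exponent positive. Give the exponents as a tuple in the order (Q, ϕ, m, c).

M: e_1·(0) + e_2·(-1) + e_3·(1) + e_4·(0) = 0
L: e_1·(3) + e_2·(0) + e_3·(0) + e_4·(1) = 0
T: e_1·(-1) + e_2·(2) + e_3·(0) + e_4·(-1) = 0
Solving this homogeneous linear system for the smallest-integer solution (first nonzero entry positive) gives (1, -1, -1, -3).

(1, -1, -1, -3)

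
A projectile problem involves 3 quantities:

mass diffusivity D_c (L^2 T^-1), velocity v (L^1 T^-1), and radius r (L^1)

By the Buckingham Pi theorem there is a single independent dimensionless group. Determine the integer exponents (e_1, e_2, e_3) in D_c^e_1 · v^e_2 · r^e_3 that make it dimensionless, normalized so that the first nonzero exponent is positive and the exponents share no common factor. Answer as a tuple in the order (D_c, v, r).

L: e_1·(2) + e_2·(1) + e_3·(1) = 0
T: e_1·(-1) + e_2·(-1) + e_3·(0) = 0
Solving this homogeneous linear system for the smallest-integer solution (first nonzero entry positive) gives (1, -1, -1).

(1, -1, -1)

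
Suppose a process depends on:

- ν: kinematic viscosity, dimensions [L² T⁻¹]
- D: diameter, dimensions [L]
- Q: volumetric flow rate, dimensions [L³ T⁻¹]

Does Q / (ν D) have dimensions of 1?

yes

Sum the exponent of each base dimension across the product:
  L: −[ν]_L − [D]_L + [Q]_L = −(2) − (1) + (3) = 0
  T: −[ν]_T − [D]_T + [Q]_T = −(-1) − (0) + (-1) = 0
All base exponents vanish — dimensionless.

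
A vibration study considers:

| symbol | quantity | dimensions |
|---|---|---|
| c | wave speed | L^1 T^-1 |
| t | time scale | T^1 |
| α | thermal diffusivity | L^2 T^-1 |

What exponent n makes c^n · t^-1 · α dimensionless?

Balance the L exponent: (1)·n from c, plus −(0) + (2) = 2 from the rest, must sum to zero.
n + 2 = 0, so n = -2.

-2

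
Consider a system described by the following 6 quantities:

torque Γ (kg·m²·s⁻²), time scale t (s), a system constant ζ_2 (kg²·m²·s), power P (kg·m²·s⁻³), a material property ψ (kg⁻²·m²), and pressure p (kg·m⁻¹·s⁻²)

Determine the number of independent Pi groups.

There are 6 variables and 3 base dimensions (M, L, T).
The dimension matrix has rank 3.
Independent dimensionless groups: 6 − 3 = 3.

3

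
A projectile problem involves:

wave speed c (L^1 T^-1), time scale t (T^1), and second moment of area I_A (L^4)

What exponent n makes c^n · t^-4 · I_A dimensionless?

Balance the L exponent: (1)·n from c, plus −4·(0) + (4) = 4 from the rest, must sum to zero.
n + 4 = 0, so n = -4.

-4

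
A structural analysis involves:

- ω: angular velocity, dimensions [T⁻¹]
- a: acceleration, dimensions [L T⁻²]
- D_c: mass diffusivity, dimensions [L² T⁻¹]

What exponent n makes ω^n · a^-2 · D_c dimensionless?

3

Balance the T exponent: (-1)·n from ω, plus −2·(-2) + (-1) = 3 from the rest, must sum to zero.
−n + 3 = 0, so n = 3.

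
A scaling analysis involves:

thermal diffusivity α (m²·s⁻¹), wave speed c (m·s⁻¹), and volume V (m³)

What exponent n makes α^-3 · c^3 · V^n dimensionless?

Balance the L exponent: (3)·n from V, plus −3·(2) + 3·(1) = -3 from the rest, must sum to zero.
3n − 3 = 0, so n = 1.

1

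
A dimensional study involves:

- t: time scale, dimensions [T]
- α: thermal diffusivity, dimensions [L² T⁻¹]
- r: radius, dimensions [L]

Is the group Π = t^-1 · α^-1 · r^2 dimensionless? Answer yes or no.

Sum the exponent of each base dimension across the product:
  L: −[t]_L − [α]_L + 2·[r]_L = −(0) − (2) + 2·(1) = 0
  T: −[t]_T − [α]_T + 2·[r]_T = −(1) − (-1) + 2·(0) = 0
All base exponents vanish — dimensionless.

yes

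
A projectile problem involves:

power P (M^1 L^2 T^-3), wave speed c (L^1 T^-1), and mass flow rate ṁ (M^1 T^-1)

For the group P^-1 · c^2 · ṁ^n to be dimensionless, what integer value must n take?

Balance the M exponent: (1)·n from ṁ, plus −(1) + 2·(0) = -1 from the rest, must sum to zero.
n − 1 = 0, so n = 1.

1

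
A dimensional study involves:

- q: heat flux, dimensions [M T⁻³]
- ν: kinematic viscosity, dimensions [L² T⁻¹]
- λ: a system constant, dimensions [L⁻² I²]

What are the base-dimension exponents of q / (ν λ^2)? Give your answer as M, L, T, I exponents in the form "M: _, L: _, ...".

Collect each base-dimension exponent across the product:
  M: (1) − (0) − 2·(0) = 1
  L: (0) − (2) − 2·(-2) = 2
  T: (-3) − (-1) − 2·(0) = -2
  I: (0) − (0) − 2·(2) = -4
So the dimensions are [M L² T⁻² I⁻⁴].

M: 1, L: 2, T: -2, I: -4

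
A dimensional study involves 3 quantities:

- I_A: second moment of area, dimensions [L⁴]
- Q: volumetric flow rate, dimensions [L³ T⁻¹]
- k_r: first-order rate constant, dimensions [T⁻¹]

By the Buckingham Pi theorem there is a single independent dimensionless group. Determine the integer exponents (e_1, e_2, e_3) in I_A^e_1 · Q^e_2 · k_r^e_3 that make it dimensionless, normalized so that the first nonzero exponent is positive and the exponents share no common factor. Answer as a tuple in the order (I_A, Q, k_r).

(3, -4, 4)

L: e_1·(4) + e_2·(3) + e_3·(0) = 0
T: e_1·(0) + e_2·(-1) + e_3·(-1) = 0
Solving this homogeneous linear system for the smallest-integer solution (first nonzero entry positive) gives (3, -4, 4).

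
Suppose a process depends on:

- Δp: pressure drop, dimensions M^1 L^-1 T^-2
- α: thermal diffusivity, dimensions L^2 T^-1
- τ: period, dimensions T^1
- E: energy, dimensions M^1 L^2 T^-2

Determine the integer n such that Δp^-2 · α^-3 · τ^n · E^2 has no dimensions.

-3

Balance the T exponent: (1)·n from τ, plus −2·(-2) − 3·(-1) + 2·(-2) = 3 from the rest, must sum to zero.
n + 3 = 0, so n = -3.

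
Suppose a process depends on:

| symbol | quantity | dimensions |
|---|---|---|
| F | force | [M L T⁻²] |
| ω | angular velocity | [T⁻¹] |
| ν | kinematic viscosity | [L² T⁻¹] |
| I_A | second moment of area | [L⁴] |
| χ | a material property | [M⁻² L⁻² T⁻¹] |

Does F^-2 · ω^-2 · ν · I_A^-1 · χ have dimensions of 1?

Sum the exponent of each base dimension across the product:
  M: −2·[F]_M − 2·[ω]_M + [ν]_M − [I_A]_M + [χ]_M = −2·(1) − 2·(0) + (0) − (0) + (-2) = -4
  L: −2·[F]_L − 2·[ω]_L + [ν]_L − [I_A]_L + [χ]_L = −2·(1) − 2·(0) + (2) − (4) + (-2) = -6
  T: −2·[F]_T − 2·[ω]_T + [ν]_T − [I_A]_T + [χ]_T = −2·(-2) − 2·(-1) + (-1) − (0) + (-1) = 4
Net dimensions [M⁻⁴ L⁻⁶ T⁴] ≠ [1] — not dimensionless.

no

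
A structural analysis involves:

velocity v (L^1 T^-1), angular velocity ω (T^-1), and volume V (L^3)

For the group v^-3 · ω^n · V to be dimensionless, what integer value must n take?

Balance the T exponent: (-1)·n from ω, plus −3·(-1) + (0) = 3 from the rest, must sum to zero.
−n + 3 = 0, so n = 3.

3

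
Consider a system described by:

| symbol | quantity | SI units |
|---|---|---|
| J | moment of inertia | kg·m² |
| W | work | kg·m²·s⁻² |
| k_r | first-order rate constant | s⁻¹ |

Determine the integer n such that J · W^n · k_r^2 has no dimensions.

-1

Balance the M exponent: (1)·n from W, plus (1) + 2·(0) = 1 from the rest, must sum to zero.
n + 1 = 0, so n = -1.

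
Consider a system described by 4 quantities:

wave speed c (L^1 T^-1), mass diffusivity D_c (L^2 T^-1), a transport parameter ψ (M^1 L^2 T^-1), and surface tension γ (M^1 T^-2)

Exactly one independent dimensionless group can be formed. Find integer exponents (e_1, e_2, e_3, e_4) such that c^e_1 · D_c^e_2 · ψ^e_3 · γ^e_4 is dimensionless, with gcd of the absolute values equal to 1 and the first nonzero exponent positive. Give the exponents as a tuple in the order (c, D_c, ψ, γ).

M: e_1·(0) + e_2·(0) + e_3·(1) + e_4·(1) = 0
L: e_1·(1) + e_2·(2) + e_3·(2) + e_4·(0) = 0
T: e_1·(-1) + e_2·(-1) + e_3·(-1) + e_4·(-2) = 0
Solving this homogeneous linear system for the smallest-integer solution (first nonzero entry positive) gives (4, -3, 1, -1).

(4, -3, 1, -1)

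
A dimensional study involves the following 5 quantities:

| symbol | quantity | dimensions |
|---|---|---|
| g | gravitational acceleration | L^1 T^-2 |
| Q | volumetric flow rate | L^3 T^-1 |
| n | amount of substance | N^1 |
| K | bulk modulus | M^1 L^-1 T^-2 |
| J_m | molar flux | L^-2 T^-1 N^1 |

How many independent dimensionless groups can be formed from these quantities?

1

There are 5 variables and 4 base dimensions (M, L, T, N).
The dimension matrix has rank 4.
Independent dimensionless groups: 5 − 4 = 1.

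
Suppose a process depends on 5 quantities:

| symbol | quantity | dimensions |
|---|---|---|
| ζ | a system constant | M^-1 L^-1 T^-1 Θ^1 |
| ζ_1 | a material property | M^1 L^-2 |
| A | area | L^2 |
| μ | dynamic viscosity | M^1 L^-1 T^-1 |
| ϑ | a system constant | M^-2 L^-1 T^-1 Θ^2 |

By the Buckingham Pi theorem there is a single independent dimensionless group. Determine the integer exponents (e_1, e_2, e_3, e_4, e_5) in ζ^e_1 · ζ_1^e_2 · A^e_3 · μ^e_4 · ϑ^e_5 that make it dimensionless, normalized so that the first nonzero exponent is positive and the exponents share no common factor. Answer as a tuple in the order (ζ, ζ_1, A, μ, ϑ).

M: e_1·(-1) + e_2·(1) + e_3·(0) + e_4·(1) + e_5·(-2) = 0
L: e_1·(-1) + e_2·(-2) + e_3·(2) + e_4·(-1) + e_5·(-1) = 0
T: e_1·(-1) + e_2·(0) + e_3·(0) + e_4·(-1) + e_5·(-1) = 0
Θ: e_1·(1) + e_2·(0) + e_3·(0) + e_4·(0) + e_5·(2) = 0
Solving this homogeneous linear system for the smallest-integer solution (first nonzero entry positive) gives (2, 1, 1, -1, -1).

(2, 1, 1, -1, -1)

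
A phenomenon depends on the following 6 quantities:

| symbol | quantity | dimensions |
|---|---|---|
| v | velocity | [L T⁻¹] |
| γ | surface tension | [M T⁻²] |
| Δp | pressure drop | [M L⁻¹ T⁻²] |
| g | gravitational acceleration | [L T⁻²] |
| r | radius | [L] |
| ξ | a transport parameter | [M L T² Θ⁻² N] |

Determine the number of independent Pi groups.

There are 6 variables and 5 base dimensions (M, L, T, Θ, N).
The dimension matrix has rank 4 (less than 5: the dimension vectors are linearly dependent).
Independent dimensionless groups: 6 − 4 = 2.

2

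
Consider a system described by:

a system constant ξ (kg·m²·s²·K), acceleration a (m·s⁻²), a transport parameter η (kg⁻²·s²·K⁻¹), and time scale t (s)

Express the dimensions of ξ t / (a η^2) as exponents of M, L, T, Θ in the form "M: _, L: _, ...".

Collect each base-dimension exponent across the product:
  M: (1) − (0) − 2·(-2) + (0) = 5
  L: (2) − (1) − 2·(0) + (0) = 1
  T: (2) − (-2) − 2·(2) + (1) = 1
  Θ: (1) − (0) − 2·(-1) + (0) = 3
So the dimensions are [M⁵ L T Θ³].

M: 5, L: 1, T: 1, Θ: 3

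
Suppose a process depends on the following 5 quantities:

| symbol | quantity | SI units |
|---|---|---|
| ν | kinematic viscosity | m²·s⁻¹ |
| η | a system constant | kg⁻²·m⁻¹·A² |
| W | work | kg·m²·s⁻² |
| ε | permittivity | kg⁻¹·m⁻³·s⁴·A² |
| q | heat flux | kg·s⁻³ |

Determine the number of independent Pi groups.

There are 5 variables and 4 base dimensions (M, L, T, I).
The dimension matrix has rank 4.
Independent dimensionless groups: 5 − 4 = 1.

1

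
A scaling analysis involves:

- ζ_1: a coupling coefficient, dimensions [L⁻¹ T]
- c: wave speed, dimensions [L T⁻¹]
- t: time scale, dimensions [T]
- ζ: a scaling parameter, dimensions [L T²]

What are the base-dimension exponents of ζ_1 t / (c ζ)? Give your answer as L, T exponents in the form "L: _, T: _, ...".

L: -3, T: 1

Collect each base-dimension exponent across the product:
  L: (-1) − (1) + (0) − (1) = -3
  T: (1) − (-1) + (1) − (2) = 1
So the dimensions are [L⁻³ T].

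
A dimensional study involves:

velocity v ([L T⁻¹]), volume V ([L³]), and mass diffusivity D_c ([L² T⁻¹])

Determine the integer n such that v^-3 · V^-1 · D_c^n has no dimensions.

3

Balance the L exponent: (2)·n from D_c, plus −3·(1) − (3) = -6 from the rest, must sum to zero.
2n − 6 = 0, so n = 3.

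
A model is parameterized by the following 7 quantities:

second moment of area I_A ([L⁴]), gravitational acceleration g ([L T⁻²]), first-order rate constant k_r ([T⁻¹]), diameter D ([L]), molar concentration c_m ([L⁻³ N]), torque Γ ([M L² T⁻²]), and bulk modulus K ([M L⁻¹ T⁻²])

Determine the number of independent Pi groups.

3

There are 7 variables and 4 base dimensions (M, L, T, N).
The dimension matrix has rank 4.
Independent dimensionless groups: 7 − 4 = 3.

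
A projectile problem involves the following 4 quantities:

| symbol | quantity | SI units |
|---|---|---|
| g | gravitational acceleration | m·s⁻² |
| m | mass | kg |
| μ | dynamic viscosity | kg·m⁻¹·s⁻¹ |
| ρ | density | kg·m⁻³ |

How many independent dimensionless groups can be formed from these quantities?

1

There are 4 variables and 3 base dimensions (M, L, T).
The dimension matrix has rank 3.
Independent dimensionless groups: 4 − 3 = 1.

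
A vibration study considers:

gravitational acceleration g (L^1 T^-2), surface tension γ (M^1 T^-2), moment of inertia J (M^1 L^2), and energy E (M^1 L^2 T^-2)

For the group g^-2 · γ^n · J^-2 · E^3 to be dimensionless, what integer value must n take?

-1

Balance the M exponent: (1)·n from γ, plus −2·(0) − 2·(1) + 3·(1) = 1 from the rest, must sum to zero.
n + 1 = 0, so n = -1.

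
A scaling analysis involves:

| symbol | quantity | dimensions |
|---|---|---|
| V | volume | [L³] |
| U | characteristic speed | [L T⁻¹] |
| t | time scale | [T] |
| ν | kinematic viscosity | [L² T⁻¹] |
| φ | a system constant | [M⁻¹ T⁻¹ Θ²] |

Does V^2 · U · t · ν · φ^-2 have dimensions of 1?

Sum the exponent of each base dimension across the product:
  M: 2·[V]_M + [U]_M + [t]_M + [ν]_M − 2·[φ]_M = 2·(0) + (0) + (0) + (0) − 2·(-1) = 2
  L: 2·[V]_L + [U]_L + [t]_L + [ν]_L − 2·[φ]_L = 2·(3) + (1) + (0) + (2) − 2·(0) = 9
  T: 2·[V]_T + [U]_T + [t]_T + [ν]_T − 2·[φ]_T = 2·(0) + (-1) + (1) + (-1) − 2·(-1) = 1
  Θ: 2·[V]_Θ + [U]_Θ + [t]_Θ + [ν]_Θ − 2·[φ]_Θ = 2·(0) + (0) + (0) + (0) − 2·(2) = -4
Net dimensions [M² L⁹ T Θ⁻⁴] ≠ [1] — not dimensionless.

no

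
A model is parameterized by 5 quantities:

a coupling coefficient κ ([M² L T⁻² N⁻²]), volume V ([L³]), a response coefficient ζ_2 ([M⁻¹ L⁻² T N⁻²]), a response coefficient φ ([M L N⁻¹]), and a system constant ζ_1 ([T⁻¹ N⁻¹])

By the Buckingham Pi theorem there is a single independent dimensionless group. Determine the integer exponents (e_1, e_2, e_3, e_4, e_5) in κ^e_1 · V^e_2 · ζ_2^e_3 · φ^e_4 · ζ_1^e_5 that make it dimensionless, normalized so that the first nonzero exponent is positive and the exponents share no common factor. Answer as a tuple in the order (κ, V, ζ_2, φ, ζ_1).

M: e_1·(2) + e_2·(0) + e_3·(-1) + e_4·(1) + e_5·(0) = 0
L: e_1·(1) + e_2·(3) + e_3·(-2) + e_4·(1) + e_5·(0) = 0
T: e_1·(-2) + e_2·(0) + e_3·(1) + e_4·(0) + e_5·(-1) = 0
N: e_1·(-2) + e_2·(0) + e_3·(-2) + e_4·(-1) + e_5·(-1) = 0
Solving this homogeneous linear system for the smallest-integer solution (first nonzero entry positive) gives (2, 1, 1, -3, -3).

(2, 1, 1, -3, -3)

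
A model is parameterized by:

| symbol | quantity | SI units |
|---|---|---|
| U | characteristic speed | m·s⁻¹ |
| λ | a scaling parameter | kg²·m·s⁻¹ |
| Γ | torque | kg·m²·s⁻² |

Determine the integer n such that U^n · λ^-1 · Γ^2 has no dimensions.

Balance the L exponent: (1)·n from U, plus −(1) + 2·(2) = 3 from the rest, must sum to zero.
n + 3 = 0, so n = -3.

-3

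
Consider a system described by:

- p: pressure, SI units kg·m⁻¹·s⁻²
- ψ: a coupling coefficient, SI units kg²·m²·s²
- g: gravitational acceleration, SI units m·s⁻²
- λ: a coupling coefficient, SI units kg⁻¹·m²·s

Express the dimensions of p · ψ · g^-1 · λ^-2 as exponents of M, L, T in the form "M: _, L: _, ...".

M: 5, L: -4, T: 0

Collect each base-dimension exponent across the product:
  M: (1) + (2) − (0) − 2·(-1) = 5
  L: (-1) + (2) − (1) − 2·(2) = -4
  T: (-2) + (2) − (-2) − 2·(1) = 0
So the dimensions are [M⁵ L⁻⁴].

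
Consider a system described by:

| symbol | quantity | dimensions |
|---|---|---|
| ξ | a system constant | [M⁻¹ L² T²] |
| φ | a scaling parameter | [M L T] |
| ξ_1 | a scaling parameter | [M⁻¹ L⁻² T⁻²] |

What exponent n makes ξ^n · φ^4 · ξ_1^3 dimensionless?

Balance the M exponent: (-1)·n from ξ, plus 4·(1) + 3·(-1) = 1 from the rest, must sum to zero.
−n + 1 = 0, so n = 1.

1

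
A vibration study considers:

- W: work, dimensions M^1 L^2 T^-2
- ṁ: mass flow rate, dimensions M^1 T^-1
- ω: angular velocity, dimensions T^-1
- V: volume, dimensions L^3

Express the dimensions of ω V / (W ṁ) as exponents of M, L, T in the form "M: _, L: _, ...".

Collect each base-dimension exponent across the product:
  M: −(1) − (1) + (0) + (0) = -2
  L: −(2) − (0) + (0) + (3) = 1
  T: −(-2) − (-1) + (-1) + (0) = 2
So the dimensions are [M⁻² L T²].

M: -2, L: 1, T: 2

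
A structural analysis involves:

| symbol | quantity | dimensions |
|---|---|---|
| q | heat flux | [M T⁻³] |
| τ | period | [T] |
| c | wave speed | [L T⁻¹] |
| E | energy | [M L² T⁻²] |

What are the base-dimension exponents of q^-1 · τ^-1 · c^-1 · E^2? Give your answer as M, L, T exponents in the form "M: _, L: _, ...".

Collect each base-dimension exponent across the product:
  M: −(1) − (0) − (0) + 2·(1) = 1
  L: −(0) − (0) − (1) + 2·(2) = 3
  T: −(-3) − (1) − (-1) + 2·(-2) = -1
So the dimensions are [M L³ T⁻¹].

M: 1, L: 3, T: -1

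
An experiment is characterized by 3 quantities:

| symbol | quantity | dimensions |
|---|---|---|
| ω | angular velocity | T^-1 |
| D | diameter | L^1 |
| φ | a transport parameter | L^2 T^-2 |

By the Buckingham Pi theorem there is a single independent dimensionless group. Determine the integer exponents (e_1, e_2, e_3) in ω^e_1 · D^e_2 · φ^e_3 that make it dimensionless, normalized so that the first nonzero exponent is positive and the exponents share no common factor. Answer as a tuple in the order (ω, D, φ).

(2, 2, -1)

L: e_1·(0) + e_2·(1) + e_3·(2) = 0
T: e_1·(-1) + e_2·(0) + e_3·(-2) = 0
Solving this homogeneous linear system for the smallest-integer solution (first nonzero entry positive) gives (2, 2, -1).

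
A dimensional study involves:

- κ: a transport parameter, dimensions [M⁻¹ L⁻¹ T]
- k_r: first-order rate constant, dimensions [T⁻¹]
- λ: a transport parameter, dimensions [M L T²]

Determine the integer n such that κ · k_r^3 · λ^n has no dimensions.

1

Balance the M exponent: (1)·n from λ, plus (-1) + 3·(0) = -1 from the rest, must sum to zero.
n − 1 = 0, so n = 1.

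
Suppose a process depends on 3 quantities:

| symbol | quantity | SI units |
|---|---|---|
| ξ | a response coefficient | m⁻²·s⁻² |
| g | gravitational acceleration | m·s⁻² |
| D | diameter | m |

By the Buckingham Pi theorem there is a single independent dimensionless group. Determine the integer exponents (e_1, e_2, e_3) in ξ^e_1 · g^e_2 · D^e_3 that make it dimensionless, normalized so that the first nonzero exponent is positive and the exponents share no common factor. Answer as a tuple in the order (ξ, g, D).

(1, -1, 3)

L: e_1·(-2) + e_2·(1) + e_3·(1) = 0
T: e_1·(-2) + e_2·(-2) + e_3·(0) = 0
Solving this homogeneous linear system for the smallest-integer solution (first nonzero entry positive) gives (1, -1, 3).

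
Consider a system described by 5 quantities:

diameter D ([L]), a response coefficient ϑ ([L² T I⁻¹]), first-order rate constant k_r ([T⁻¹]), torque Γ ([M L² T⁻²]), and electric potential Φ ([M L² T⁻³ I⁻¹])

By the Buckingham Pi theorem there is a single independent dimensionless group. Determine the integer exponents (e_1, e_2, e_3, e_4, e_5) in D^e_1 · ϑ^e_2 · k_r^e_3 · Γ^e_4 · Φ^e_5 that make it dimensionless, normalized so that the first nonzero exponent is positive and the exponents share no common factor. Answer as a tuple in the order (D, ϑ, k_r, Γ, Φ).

(2, -1, -2, -1, 1)

M: e_1·(0) + e_2·(0) + e_3·(0) + e_4·(1) + e_5·(1) = 0
L: e_1·(1) + e_2·(2) + e_3·(0) + e_4·(2) + e_5·(2) = 0
T: e_1·(0) + e_2·(1) + e_3·(-1) + e_4·(-2) + e_5·(-3) = 0
I: e_1·(0) + e_2·(-1) + e_3·(0) + e_4·(0) + e_5·(-1) = 0
Solving this homogeneous linear system for the smallest-integer solution (first nonzero entry positive) gives (2, -1, -2, -1, 1).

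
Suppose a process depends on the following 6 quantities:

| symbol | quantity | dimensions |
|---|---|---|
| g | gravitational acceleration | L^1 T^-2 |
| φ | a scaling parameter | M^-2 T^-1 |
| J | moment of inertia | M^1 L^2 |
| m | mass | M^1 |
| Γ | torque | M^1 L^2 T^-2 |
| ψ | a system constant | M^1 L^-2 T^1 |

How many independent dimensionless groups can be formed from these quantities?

There are 6 variables and 3 base dimensions (M, L, T).
The dimension matrix has rank 3.
Independent dimensionless groups: 6 − 3 = 3.

3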